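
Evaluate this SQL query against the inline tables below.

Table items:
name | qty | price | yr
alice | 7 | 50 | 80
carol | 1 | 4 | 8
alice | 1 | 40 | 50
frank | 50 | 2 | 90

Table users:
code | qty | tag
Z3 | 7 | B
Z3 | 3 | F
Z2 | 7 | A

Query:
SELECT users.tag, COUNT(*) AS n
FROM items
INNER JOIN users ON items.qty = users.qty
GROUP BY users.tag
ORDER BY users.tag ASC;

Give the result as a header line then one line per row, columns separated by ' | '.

== RESULT ==
users.tag | n
A | 1
B | 1

Derivation:
After JOIN users (2 rows):
items.name | items.qty | items.price | items.yr | users.code | users.qty | users.tag
alice | 7 | 50 | 80 | Z3 | 7 | B
alice | 7 | 50 | 80 | Z2 | 7 | A
After GROUP BY (2 rows):
users.tag | n
B | 1
A | 1
After ORDER BY (2 rows):
users.tag | n
A | 1
B | 1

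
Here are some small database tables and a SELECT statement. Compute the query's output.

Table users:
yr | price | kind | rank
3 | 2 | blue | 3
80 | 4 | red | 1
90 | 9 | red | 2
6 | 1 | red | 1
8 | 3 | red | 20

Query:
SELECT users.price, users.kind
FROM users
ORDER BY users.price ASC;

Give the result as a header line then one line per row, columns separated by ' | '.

== RESULT ==
users.price | users.kind
1 | red
2 | blue
3 | red
4 | red
9 | red

Derivation:
After SELECT (5 rows):
users.price | users.kind
2 | blue
4 | red
9 | red
1 | red
3 | red
After ORDER BY (5 rows):
users.price | users.kind
1 | red
2 | blue
3 | red
4 | red
9 | red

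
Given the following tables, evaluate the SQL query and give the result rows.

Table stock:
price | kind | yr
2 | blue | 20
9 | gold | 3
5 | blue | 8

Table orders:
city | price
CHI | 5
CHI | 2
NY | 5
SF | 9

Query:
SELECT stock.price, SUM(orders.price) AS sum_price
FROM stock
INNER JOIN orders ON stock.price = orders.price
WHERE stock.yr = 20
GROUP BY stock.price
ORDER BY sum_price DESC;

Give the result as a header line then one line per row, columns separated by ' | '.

After JOIN orders (4 rows):
stock.price | stock.kind | stock.yr | orders.city | orders.price
2 | blue | 20 | CHI | 2
9 | gold | 3 | SF | 9
5 | blue | 8 | CHI | 5
5 | blue | 8 | NY | 5
After WHERE (1 rows):
stock.price | stock.kind | stock.yr | orders.city | orders.price
2 | blue | 20 | CHI | 2
After GROUP BY (1 rows):
stock.price | sum_price
2 | 2
After ORDER BY (1 rows):
stock.price | sum_price
2 | 2

== RESULT ==
stock.price | sum_price
2 | 2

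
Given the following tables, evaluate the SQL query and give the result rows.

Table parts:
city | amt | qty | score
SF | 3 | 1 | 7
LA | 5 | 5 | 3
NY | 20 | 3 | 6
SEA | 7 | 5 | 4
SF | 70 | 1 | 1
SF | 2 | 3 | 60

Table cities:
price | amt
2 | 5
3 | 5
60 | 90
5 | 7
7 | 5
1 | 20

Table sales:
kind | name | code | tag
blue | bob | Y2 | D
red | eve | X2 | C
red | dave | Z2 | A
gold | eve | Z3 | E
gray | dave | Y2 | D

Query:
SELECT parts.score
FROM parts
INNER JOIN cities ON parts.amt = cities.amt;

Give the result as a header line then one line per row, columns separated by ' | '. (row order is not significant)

After JOIN cities (5 rows):
parts.city | parts.amt | parts.qty | parts.score | cities.price | cities.amt
LA | 5 | 5 | 3 | 2 | 5
LA | 5 | 5 | 3 | 3 | 5
LA | 5 | 5 | 3 | 7 | 5
NY | 20 | 3 | 6 | 1 | 20
SEA | 7 | 5 | 4 | 5 | 7
After SELECT (5 rows):
parts.score
3
3
3
6
4

== RESULT ==
parts.score
3
3
3
6
4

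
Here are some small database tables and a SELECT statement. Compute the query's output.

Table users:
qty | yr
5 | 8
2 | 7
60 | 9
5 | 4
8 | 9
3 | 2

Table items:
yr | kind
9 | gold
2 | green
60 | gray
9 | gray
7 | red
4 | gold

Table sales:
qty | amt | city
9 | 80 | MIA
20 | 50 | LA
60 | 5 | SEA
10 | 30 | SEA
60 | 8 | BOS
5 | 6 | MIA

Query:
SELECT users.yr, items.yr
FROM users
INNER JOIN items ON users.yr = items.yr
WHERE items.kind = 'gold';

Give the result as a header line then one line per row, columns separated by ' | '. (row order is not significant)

== RESULT ==
users.yr | items.yr
9 | 9
4 | 4
9 | 9

Derivation:
After JOIN items (7 rows):
users.qty | users.yr | items.yr | items.kind
2 | 7 | 7 | red
60 | 9 | 9 | gold
60 | 9 | 9 | gray
5 | 4 | 4 | gold
8 | 9 | 9 | gold
8 | 9 | 9 | gray
3 | 2 | 2 | green
After WHERE (3 rows):
users.qty | users.yr | items.yr | items.kind
60 | 9 | 9 | gold
5 | 4 | 4 | gold
8 | 9 | 9 | gold
After SELECT (3 rows):
users.yr | items.yr
9 | 9
4 | 4
9 | 9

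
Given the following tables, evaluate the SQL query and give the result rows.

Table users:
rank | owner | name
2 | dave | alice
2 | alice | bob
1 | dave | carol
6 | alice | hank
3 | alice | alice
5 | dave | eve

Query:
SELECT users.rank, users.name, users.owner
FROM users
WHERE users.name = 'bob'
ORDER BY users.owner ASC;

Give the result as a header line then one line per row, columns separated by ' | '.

== RESULT ==
users.rank | users.name | users.owner
2 | bob | alice

Derivation:
After WHERE (1 rows):
users.rank | users.owner | users.name
2 | alice | bob
After SELECT (1 rows):
users.rank | users.name | users.owner
2 | bob | alice
After ORDER BY (1 rows):
users.rank | users.name | users.owner
2 | bob | alice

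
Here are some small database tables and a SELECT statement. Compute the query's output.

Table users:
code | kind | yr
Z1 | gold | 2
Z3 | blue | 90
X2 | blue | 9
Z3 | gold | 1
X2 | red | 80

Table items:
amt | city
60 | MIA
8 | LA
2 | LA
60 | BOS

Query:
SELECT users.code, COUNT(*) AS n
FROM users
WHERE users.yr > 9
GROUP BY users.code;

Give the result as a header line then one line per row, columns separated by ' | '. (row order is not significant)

== RESULT ==
users.code | n
Z3 | 1
X2 | 1

Derivation:
After WHERE (2 rows):
users.code | users.kind | users.yr
Z3 | blue | 90
X2 | red | 80
After GROUP BY (2 rows):
users.code | n
Z3 | 1
X2 | 1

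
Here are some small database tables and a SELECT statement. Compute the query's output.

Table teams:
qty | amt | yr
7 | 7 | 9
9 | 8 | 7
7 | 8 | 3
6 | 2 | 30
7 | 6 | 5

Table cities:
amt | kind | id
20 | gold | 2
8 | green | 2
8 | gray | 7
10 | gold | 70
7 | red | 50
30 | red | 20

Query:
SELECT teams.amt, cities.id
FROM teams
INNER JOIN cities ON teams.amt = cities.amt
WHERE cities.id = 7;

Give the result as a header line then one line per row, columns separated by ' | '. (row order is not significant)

After JOIN cities (5 rows):
teams.qty | teams.amt | teams.yr | cities.amt | cities.kind | cities.id
7 | 7 | 9 | 7 | red | 50
9 | 8 | 7 | 8 | green | 2
9 | 8 | 7 | 8 | gray | 7
7 | 8 | 3 | 8 | green | 2
7 | 8 | 3 | 8 | gray | 7
After WHERE (2 rows):
teams.qty | teams.amt | teams.yr | cities.amt | cities.kind | cities.id
9 | 8 | 7 | 8 | gray | 7
7 | 8 | 3 | 8 | gray | 7
After SELECT (2 rows):
teams.amt | cities.id
8 | 7
8 | 7

== RESULT ==
teams.amt | cities.id
8 | 7
8 | 7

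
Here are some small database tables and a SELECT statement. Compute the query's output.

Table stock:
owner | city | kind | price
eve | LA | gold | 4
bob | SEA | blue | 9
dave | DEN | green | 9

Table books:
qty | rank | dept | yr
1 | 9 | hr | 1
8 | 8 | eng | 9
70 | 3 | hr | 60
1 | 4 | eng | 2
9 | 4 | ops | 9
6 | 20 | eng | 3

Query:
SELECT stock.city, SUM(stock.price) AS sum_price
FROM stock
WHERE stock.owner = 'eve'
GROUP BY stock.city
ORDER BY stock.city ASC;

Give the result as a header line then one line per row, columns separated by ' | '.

After WHERE (1 rows):
stock.owner | stock.city | stock.kind | stock.price
eve | LA | gold | 4
After GROUP BY (1 rows):
stock.city | sum_price
LA | 4
After ORDER BY (1 rows):
stock.city | sum_price
LA | 4

== RESULT ==
stock.city | sum_price
LA | 4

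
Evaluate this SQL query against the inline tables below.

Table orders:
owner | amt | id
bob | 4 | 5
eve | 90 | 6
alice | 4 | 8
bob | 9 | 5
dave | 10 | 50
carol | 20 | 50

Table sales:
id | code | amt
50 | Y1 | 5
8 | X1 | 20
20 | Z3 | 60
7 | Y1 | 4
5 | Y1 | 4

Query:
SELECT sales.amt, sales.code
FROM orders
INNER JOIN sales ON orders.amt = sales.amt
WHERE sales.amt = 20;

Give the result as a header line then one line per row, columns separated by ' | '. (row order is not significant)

After JOIN sales (5 rows):
orders.owner | orders.amt | orders.id | sales.id | sales.code | sales.amt
bob | 4 | 5 | 7 | Y1 | 4
bob | 4 | 5 | 5 | Y1 | 4
alice | 4 | 8 | 7 | Y1 | 4
alice | 4 | 8 | 5 | Y1 | 4
carol | 20 | 50 | 8 | X1 | 20
After WHERE (1 rows):
orders.owner | orders.amt | orders.id | sales.id | sales.code | sales.amt
carol | 20 | 50 | 8 | X1 | 20
After SELECT (1 rows):
sales.amt | sales.code
20 | X1

== RESULT ==
sales.amt | sales.code
20 | X1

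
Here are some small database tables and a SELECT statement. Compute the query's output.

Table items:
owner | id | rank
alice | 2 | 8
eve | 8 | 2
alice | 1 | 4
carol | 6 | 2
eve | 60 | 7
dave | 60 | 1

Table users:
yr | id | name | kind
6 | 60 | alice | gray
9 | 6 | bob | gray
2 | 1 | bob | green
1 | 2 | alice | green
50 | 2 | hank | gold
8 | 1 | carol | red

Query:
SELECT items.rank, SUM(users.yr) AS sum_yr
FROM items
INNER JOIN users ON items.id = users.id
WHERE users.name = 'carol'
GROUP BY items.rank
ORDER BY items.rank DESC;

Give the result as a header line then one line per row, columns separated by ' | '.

== RESULT ==
items.rank | sum_yr
4 | 8

Derivation:
After JOIN users (7 rows):
items.owner | items.id | items.rank | users.yr | users.id | users.name | users.kind
alice | 2 | 8 | 1 | 2 | alice | green
alice | 2 | 8 | 50 | 2 | hank | gold
alice | 1 | 4 | 2 | 1 | bob | green
alice | 1 | 4 | 8 | 1 | carol | red
carol | 6 | 2 | 9 | 6 | bob | gray
eve | 60 | 7 | 6 | 60 | alice | gray
dave | 60 | 1 | 6 | 60 | alice | gray
After WHERE (1 rows):
items.owner | items.id | items.rank | users.yr | users.id | users.name | users.kind
alice | 1 | 4 | 8 | 1 | carol | red
After GROUP BY (1 rows):
items.rank | sum_yr
4 | 8
After ORDER BY (1 rows):
items.rank | sum_yr
4 | 8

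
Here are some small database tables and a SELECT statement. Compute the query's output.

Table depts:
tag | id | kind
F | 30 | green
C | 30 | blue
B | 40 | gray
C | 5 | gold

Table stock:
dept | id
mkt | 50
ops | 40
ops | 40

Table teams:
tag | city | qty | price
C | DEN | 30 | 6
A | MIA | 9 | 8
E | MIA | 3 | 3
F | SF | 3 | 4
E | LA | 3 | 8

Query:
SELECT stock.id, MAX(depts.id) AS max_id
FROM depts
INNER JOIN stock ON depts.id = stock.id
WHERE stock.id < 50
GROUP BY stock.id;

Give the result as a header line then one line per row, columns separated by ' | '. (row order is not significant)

After JOIN stock (2 rows):
depts.tag | depts.id | depts.kind | stock.dept | stock.id
B | 40 | gray | ops | 40
B | 40 | gray | ops | 40
After WHERE (2 rows):
depts.tag | depts.id | depts.kind | stock.dept | stock.id
B | 40 | gray | ops | 40
B | 40 | gray | ops | 40
After GROUP BY (1 rows):
stock.id | max_id
40 | 40

== RESULT ==
stock.id | max_id
40 | 40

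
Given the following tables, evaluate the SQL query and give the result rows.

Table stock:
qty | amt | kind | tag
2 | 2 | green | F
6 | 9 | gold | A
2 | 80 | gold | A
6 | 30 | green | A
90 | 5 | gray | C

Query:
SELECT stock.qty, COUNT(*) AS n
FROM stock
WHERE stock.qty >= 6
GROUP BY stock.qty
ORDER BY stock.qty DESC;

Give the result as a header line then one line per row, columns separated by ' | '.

After WHERE (3 rows):
stock.qty | stock.amt | stock.kind | stock.tag
6 | 9 | gold | A
6 | 30 | green | A
90 | 5 | gray | C
After GROUP BY (2 rows):
stock.qty | n
6 | 2
90 | 1
After ORDER BY (2 rows):
stock.qty | n
90 | 1
6 | 2

== RESULT ==
stock.qty | n
90 | 1
6 | 2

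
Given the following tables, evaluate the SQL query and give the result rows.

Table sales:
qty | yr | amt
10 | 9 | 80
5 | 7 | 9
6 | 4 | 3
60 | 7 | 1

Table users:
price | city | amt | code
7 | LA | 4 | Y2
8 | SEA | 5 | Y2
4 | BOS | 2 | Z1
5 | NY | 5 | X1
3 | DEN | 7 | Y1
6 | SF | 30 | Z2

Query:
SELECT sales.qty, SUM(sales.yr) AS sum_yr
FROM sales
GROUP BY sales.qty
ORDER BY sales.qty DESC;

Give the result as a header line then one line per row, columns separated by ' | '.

== RESULT ==
sales.qty | sum_yr
60 | 7
10 | 9
6 | 4
5 | 7

Derivation:
After GROUP BY (4 rows):
sales.qty | sum_yr
10 | 9
5 | 7
6 | 4
60 | 7
After ORDER BY (4 rows):
sales.qty | sum_yr
60 | 7
10 | 9
6 | 4
5 | 7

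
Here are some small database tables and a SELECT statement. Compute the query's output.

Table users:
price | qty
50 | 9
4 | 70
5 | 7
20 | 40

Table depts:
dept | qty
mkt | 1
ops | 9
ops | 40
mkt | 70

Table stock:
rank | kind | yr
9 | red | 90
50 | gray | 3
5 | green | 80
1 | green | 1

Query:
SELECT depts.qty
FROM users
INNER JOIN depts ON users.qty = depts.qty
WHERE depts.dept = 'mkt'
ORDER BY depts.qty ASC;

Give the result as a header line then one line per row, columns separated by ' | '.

After JOIN depts (3 rows):
users.price | users.qty | depts.dept | depts.qty
50 | 9 | ops | 9
4 | 70 | mkt | 70
20 | 40 | ops | 40
After WHERE (1 rows):
users.price | users.qty | depts.dept | depts.qty
4 | 70 | mkt | 70
After SELECT (1 rows):
depts.qty
70
After ORDER BY (1 rows):
depts.qty
70

== RESULT ==
depts.qty
70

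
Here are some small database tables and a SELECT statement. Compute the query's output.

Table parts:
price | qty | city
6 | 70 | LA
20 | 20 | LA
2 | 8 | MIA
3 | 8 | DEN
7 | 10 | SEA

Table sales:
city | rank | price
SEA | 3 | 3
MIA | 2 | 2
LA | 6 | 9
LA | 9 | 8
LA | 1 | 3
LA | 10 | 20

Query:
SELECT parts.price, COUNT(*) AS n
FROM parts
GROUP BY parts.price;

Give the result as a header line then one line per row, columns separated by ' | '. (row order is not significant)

After GROUP BY (5 rows):
parts.price | n
6 | 1
20 | 1
2 | 1
3 | 1
7 | 1

== RESULT ==
parts.price | n
6 | 1
20 | 1
2 | 1
3 | 1
7 | 1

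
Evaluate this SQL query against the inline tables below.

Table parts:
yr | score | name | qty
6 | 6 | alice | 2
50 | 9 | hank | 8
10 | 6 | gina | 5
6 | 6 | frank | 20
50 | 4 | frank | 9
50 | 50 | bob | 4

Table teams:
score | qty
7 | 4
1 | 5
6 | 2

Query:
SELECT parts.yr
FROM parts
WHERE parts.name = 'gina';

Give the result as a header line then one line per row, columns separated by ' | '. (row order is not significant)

== RESULT ==
parts.yr
10

Derivation:
After WHERE (1 rows):
parts.yr | parts.score | parts.name | parts.qty
10 | 6 | gina | 5
After SELECT (1 rows):
parts.yr
10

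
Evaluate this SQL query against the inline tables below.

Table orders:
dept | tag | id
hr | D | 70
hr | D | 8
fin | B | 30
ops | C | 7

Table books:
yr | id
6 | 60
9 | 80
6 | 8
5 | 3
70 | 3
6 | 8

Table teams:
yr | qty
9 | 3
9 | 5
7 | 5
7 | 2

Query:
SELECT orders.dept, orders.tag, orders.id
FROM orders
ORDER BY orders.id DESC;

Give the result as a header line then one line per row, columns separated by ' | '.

== RESULT ==
orders.dept | orders.tag | orders.id
hr | D | 70
fin | B | 30
hr | D | 8
ops | C | 7

Derivation:
After SELECT (4 rows):
orders.dept | orders.tag | orders.id
hr | D | 70
hr | D | 8
fin | B | 30
ops | C | 7
After ORDER BY (4 rows):
orders.dept | orders.tag | orders.id
hr | D | 70
fin | B | 30
hr | D | 8
ops | C | 7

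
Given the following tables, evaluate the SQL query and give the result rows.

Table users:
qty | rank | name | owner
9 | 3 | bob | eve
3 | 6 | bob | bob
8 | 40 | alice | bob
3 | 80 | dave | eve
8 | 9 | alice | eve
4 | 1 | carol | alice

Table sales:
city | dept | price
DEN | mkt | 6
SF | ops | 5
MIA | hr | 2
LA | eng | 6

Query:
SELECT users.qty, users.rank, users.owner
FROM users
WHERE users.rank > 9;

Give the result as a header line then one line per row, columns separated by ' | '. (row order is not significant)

== RESULT ==
users.qty | users.rank | users.owner
8 | 40 | bob
3 | 80 | eve

Derivation:
After WHERE (2 rows):
users.qty | users.rank | users.name | users.owner
8 | 40 | alice | bob
3 | 80 | dave | eve
After SELECT (2 rows):
users.qty | users.rank | users.owner
8 | 40 | bob
3 | 80 | eve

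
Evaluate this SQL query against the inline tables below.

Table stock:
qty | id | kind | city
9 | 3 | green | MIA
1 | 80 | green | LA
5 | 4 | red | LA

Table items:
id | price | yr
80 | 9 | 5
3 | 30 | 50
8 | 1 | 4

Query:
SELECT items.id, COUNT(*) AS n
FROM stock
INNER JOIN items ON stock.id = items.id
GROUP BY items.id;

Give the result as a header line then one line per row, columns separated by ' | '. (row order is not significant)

== RESULT ==
items.id | n
3 | 1
80 | 1

Derivation:
After JOIN items (2 rows):
stock.qty | stock.id | stock.kind | stock.city | items.id | items.price | items.yr
9 | 3 | green | MIA | 3 | 30 | 50
1 | 80 | green | LA | 80 | 9 | 5
After GROUP BY (2 rows):
items.id | n
3 | 1
80 | 1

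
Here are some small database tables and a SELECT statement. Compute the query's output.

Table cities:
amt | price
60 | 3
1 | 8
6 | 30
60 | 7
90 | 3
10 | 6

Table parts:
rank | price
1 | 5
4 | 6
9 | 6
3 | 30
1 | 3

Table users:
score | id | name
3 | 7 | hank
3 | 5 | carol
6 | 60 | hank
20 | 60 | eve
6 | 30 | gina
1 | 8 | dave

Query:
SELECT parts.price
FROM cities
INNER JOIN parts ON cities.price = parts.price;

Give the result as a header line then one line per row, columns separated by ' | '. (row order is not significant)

== RESULT ==
parts.price
3
30
3
6
6

Derivation:
After JOIN parts (5 rows):
cities.amt | cities.price | parts.rank | parts.price
60 | 3 | 1 | 3
6 | 30 | 3 | 30
90 | 3 | 1 | 3
10 | 6 | 4 | 6
10 | 6 | 9 | 6
After SELECT (5 rows):
parts.price
3
30
3
6
6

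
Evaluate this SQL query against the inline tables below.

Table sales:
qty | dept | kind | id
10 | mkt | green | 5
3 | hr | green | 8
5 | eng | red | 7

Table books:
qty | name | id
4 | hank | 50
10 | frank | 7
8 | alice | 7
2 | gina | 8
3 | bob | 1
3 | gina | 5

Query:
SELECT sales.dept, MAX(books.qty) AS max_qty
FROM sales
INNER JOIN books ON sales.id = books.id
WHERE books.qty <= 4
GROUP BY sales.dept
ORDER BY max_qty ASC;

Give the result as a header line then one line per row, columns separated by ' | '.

== RESULT ==
sales.dept | max_qty
hr | 2
mkt | 3

Derivation:
After JOIN books (4 rows):
sales.qty | sales.dept | sales.kind | sales.id | books.qty | books.name | books.id
10 | mkt | green | 5 | 3 | gina | 5
3 | hr | green | 8 | 2 | gina | 8
5 | eng | red | 7 | 10 | frank | 7
5 | eng | red | 7 | 8 | alice | 7
After WHERE (2 rows):
sales.qty | sales.dept | sales.kind | sales.id | books.qty | books.name | books.id
10 | mkt | green | 5 | 3 | gina | 5
3 | hr | green | 8 | 2 | gina | 8
After GROUP BY (2 rows):
sales.dept | max_qty
mkt | 3
hr | 2
After ORDER BY (2 rows):
sales.dept | max_qty
hr | 2
mkt | 3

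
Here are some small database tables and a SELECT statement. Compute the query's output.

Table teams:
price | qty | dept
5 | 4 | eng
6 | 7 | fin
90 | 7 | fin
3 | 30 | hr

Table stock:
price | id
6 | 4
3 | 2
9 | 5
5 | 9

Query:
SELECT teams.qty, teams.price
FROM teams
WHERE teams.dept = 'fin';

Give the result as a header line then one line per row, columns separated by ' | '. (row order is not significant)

After WHERE (2 rows):
teams.price | teams.qty | teams.dept
6 | 7 | fin
90 | 7 | fin
After SELECT (2 rows):
teams.qty | teams.price
7 | 6
7 | 90

== RESULT ==
teams.qty | teams.price
7 | 6
7 | 90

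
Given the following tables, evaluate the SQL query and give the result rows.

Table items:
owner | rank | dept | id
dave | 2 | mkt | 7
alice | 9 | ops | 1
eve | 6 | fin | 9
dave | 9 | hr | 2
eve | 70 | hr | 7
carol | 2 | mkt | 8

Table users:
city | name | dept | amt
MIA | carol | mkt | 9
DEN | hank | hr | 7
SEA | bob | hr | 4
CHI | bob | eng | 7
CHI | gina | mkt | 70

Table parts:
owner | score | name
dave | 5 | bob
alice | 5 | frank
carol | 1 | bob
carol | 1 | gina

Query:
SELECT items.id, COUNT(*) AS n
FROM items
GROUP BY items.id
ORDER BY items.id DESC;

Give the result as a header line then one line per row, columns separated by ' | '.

== RESULT ==
items.id | n
9 | 1
8 | 1
7 | 2
2 | 1
1 | 1

Derivation:
After GROUP BY (5 rows):
items.id | n
7 | 2
1 | 1
9 | 1
2 | 1
8 | 1
After ORDER BY (5 rows):
items.id | n
9 | 1
8 | 1
7 | 2
2 | 1
1 | 1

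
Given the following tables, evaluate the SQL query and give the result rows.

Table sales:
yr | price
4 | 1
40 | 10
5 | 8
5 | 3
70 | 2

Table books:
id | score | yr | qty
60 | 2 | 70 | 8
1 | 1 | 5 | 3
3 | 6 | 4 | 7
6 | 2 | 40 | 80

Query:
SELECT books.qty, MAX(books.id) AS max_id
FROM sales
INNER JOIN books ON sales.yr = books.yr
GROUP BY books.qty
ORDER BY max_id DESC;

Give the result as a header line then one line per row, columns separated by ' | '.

== RESULT ==
books.qty | max_id
8 | 60
80 | 6
7 | 3
3 | 1

Derivation:
After JOIN books (5 rows):
sales.yr | sales.price | books.id | books.score | books.yr | books.qty
4 | 1 | 3 | 6 | 4 | 7
40 | 10 | 6 | 2 | 40 | 80
5 | 8 | 1 | 1 | 5 | 3
5 | 3 | 1 | 1 | 5 | 3
70 | 2 | 60 | 2 | 70 | 8
After GROUP BY (4 rows):
books.qty | max_id
7 | 3
80 | 6
3 | 1
8 | 60
After ORDER BY (4 rows):
books.qty | max_id
8 | 60
80 | 6
7 | 3
3 | 1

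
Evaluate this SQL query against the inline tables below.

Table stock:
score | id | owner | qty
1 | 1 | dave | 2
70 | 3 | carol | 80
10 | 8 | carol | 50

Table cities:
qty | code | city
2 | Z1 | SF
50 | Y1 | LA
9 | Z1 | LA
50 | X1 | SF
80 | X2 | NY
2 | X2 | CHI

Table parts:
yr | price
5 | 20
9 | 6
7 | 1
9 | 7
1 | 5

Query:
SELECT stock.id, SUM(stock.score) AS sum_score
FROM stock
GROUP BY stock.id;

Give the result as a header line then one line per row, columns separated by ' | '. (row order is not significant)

After GROUP BY (3 rows):
stock.id | sum_score
1 | 1
3 | 70
8 | 10

== RESULT ==
stock.id | sum_score
1 | 1
3 | 70
8 | 10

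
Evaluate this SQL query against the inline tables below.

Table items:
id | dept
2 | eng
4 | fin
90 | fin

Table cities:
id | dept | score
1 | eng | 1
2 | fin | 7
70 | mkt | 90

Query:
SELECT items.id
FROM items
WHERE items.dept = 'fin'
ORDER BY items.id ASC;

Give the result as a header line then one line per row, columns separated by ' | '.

After WHERE (2 rows):
items.id | items.dept
4 | fin
90 | fin
After SELECT (2 rows):
items.id
4
90
After ORDER BY (2 rows):
items.id
4
90

== RESULT ==
items.id
4
90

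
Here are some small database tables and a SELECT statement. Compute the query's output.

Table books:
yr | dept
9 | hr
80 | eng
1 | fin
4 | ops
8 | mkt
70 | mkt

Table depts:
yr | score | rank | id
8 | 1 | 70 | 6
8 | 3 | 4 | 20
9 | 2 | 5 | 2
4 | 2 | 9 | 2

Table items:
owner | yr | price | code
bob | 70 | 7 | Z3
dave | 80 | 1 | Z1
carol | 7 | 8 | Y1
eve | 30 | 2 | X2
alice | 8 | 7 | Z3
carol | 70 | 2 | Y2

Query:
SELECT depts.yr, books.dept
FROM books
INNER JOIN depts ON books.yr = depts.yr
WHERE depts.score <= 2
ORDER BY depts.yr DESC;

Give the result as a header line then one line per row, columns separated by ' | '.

== RESULT ==
depts.yr | books.dept
9 | hr
8 | mkt
4 | ops

Derivation:
After JOIN depts (4 rows):
books.yr | books.dept | depts.yr | depts.score | depts.rank | depts.id
9 | hr | 9 | 2 | 5 | 2
4 | ops | 4 | 2 | 9 | 2
8 | mkt | 8 | 1 | 70 | 6
8 | mkt | 8 | 3 | 4 | 20
After WHERE (3 rows):
books.yr | books.dept | depts.yr | depts.score | depts.rank | depts.id
9 | hr | 9 | 2 | 5 | 2
4 | ops | 4 | 2 | 9 | 2
8 | mkt | 8 | 1 | 70 | 6
After SELECT (3 rows):
depts.yr | books.dept
9 | hr
4 | ops
8 | mkt
After ORDER BY (3 rows):
depts.yr | books.dept
9 | hr
8 | mkt
4 | ops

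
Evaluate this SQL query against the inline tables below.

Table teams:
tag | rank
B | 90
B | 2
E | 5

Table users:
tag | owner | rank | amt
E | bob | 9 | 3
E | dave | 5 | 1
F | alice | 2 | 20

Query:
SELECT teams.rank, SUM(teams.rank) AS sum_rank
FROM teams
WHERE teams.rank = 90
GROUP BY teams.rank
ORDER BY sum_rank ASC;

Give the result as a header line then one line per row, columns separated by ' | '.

After WHERE (1 rows):
teams.tag | teams.rank
B | 90
After GROUP BY (1 rows):
teams.rank | sum_rank
90 | 90
After ORDER BY (1 rows):
teams.rank | sum_rank
90 | 90

== RESULT ==
teams.rank | sum_rank
90 | 90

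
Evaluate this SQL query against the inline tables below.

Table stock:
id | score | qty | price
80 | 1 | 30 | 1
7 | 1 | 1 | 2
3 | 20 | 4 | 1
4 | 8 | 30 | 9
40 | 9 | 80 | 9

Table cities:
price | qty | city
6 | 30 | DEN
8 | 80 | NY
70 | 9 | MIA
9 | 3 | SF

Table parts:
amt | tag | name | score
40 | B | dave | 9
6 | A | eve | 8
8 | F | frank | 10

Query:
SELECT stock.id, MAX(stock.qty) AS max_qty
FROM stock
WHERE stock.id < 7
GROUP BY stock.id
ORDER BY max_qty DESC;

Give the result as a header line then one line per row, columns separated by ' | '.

After WHERE (2 rows):
stock.id | stock.score | stock.qty | stock.price
3 | 20 | 4 | 1
4 | 8 | 30 | 9
After GROUP BY (2 rows):
stock.id | max_qty
3 | 4
4 | 30
After ORDER BY (2 rows):
stock.id | max_qty
4 | 30
3 | 4

== RESULT ==
stock.id | max_qty
4 | 30
3 | 4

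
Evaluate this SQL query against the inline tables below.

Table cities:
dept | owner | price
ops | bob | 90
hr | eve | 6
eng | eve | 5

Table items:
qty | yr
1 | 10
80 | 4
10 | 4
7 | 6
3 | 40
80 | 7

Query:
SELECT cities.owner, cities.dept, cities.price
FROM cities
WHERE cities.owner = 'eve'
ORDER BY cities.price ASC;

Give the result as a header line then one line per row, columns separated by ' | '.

After WHERE (2 rows):
cities.dept | cities.owner | cities.price
hr | eve | 6
eng | eve | 5
After SELECT (2 rows):
cities.owner | cities.dept | cities.price
eve | hr | 6
eve | eng | 5
After ORDER BY (2 rows):
cities.owner | cities.dept | cities.price
eve | eng | 5
eve | hr | 6

== RESULT ==
cities.owner | cities.dept | cities.price
eve | eng | 5
eve | hr | 6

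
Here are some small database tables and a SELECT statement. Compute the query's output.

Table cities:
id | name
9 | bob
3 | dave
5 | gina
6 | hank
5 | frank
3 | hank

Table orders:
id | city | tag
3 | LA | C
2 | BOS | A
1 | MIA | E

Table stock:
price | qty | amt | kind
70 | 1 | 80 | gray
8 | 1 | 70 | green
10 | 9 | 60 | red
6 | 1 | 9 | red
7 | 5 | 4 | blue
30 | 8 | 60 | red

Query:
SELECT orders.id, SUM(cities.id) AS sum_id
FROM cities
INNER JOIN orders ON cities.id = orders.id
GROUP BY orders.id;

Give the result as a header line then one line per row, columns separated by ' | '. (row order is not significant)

== RESULT ==
orders.id | sum_id
3 | 6

Derivation:
After JOIN orders (2 rows):
cities.id | cities.name | orders.id | orders.city | orders.tag
3 | dave | 3 | LA | C
3 | hank | 3 | LA | C
After GROUP BY (1 rows):
orders.id | sum_id
3 | 6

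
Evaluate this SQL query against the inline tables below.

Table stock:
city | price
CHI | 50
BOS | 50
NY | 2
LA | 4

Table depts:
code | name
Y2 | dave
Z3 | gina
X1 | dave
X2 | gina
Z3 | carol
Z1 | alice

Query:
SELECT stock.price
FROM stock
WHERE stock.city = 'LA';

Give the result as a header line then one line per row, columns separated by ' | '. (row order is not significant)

After WHERE (1 rows):
stock.city | stock.price
LA | 4
After SELECT (1 rows):
stock.price
4

== RESULT ==
stock.price
4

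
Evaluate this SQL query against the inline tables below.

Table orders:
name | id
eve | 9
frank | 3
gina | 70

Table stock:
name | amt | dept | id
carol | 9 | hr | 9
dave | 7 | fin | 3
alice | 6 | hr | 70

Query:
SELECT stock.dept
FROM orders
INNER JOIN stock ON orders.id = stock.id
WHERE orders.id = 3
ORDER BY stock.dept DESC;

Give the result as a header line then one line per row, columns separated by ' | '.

== RESULT ==
stock.dept
fin

Derivation:
After JOIN stock (3 rows):
orders.name | orders.id | stock.name | stock.amt | stock.dept | stock.id
eve | 9 | carol | 9 | hr | 9
frank | 3 | dave | 7 | fin | 3
gina | 70 | alice | 6 | hr | 70
After WHERE (1 rows):
orders.name | orders.id | stock.name | stock.amt | stock.dept | stock.id
frank | 3 | dave | 7 | fin | 3
After SELECT (1 rows):
stock.dept
fin
After ORDER BY (1 rows):
stock.dept
fin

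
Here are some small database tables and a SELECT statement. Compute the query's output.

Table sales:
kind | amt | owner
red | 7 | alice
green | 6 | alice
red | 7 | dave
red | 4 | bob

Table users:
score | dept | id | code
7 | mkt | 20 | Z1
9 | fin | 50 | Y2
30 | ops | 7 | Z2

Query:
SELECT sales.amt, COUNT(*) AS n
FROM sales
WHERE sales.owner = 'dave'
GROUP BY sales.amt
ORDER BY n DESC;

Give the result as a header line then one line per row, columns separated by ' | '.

== RESULT ==
sales.amt | n
7 | 1

Derivation:
After WHERE (1 rows):
sales.kind | sales.amt | sales.owner
red | 7 | dave
After GROUP BY (1 rows):
sales.amt | n
7 | 1
After ORDER BY (1 rows):
sales.amt | n
7 | 1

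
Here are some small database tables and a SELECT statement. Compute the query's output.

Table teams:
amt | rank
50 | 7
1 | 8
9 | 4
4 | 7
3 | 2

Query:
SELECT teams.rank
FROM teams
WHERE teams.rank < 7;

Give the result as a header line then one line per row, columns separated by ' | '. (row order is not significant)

After WHERE (2 rows):
teams.amt | teams.rank
9 | 4
3 | 2
After SELECT (2 rows):
teams.rank
4
2

== RESULT ==
teams.rank
4
2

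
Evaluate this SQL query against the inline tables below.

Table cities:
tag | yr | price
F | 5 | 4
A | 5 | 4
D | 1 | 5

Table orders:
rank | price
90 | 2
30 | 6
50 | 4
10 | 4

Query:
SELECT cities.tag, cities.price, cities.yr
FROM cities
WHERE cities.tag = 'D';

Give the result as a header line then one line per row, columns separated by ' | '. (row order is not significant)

== RESULT ==
cities.tag | cities.price | cities.yr
D | 5 | 1

Derivation:
After WHERE (1 rows):
cities.tag | cities.yr | cities.price
D | 1 | 5
After SELECT (1 rows):
cities.tag | cities.price | cities.yr
D | 5 | 1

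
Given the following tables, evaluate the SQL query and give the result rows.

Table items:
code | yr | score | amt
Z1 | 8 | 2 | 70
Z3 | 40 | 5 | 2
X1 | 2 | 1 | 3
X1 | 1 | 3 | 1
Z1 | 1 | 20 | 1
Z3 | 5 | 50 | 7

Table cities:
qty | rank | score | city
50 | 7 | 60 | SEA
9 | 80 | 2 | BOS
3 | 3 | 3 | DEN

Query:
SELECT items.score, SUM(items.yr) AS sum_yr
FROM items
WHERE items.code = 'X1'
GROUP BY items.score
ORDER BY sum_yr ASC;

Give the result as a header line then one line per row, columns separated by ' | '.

After WHERE (2 rows):
items.code | items.yr | items.score | items.amt
X1 | 2 | 1 | 3
X1 | 1 | 3 | 1
After GROUP BY (2 rows):
items.score | sum_yr
1 | 2
3 | 1
After ORDER BY (2 rows):
items.score | sum_yr
3 | 1
1 | 2

== RESULT ==
items.score | sum_yr
3 | 1
1 | 2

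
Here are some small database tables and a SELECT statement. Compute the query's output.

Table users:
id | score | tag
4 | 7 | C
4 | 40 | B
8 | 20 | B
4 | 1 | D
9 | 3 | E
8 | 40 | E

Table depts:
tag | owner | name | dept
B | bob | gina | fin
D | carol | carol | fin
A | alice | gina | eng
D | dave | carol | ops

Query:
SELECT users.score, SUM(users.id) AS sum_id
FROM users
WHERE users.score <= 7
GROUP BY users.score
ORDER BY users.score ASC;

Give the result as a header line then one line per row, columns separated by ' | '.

== RESULT ==
users.score | sum_id
1 | 4
3 | 9
7 | 4

Derivation:
After WHERE (3 rows):
users.id | users.score | users.tag
4 | 7 | C
4 | 1 | D
9 | 3 | E
After GROUP BY (3 rows):
users.score | sum_id
7 | 4
1 | 4
3 | 9
After ORDER BY (3 rows):
users.score | sum_id
1 | 4
3 | 9
7 | 4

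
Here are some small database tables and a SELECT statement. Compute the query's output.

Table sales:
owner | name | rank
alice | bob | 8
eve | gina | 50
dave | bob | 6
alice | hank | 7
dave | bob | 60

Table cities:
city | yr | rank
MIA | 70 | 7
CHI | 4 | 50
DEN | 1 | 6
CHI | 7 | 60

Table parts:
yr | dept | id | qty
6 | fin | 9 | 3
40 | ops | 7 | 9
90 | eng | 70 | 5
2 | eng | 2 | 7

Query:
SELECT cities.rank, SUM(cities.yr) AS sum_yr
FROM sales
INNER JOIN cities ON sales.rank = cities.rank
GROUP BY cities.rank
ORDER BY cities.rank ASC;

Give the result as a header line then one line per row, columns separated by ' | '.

After JOIN cities (4 rows):
sales.owner | sales.name | sales.rank | cities.city | cities.yr | cities.rank
eve | gina | 50 | CHI | 4 | 50
dave | bob | 6 | DEN | 1 | 6
alice | hank | 7 | MIA | 70 | 7
dave | bob | 60 | CHI | 7 | 60
After GROUP BY (4 rows):
cities.rank | sum_yr
50 | 4
6 | 1
7 | 70
60 | 7
After ORDER BY (4 rows):
cities.rank | sum_yr
6 | 1
7 | 70
50 | 4
60 | 7

== RESULT ==
cities.rank | sum_yr
6 | 1
7 | 70
50 | 4
60 | 7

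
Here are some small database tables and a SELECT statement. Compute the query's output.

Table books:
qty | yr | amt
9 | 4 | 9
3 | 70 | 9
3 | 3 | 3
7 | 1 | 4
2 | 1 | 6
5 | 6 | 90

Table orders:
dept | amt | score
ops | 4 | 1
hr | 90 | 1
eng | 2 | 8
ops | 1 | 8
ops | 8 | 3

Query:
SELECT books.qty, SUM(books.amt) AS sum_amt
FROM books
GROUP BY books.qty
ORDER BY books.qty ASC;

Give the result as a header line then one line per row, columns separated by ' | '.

After GROUP BY (5 rows):
books.qty | sum_amt
9 | 9
3 | 12
7 | 4
2 | 6
5 | 90
After ORDER BY (5 rows):
books.qty | sum_amt
2 | 6
3 | 12
5 | 90
7 | 4
9 | 9

== RESULT ==
books.qty | sum_amt
2 | 6
3 | 12
5 | 90
7 | 4
9 | 9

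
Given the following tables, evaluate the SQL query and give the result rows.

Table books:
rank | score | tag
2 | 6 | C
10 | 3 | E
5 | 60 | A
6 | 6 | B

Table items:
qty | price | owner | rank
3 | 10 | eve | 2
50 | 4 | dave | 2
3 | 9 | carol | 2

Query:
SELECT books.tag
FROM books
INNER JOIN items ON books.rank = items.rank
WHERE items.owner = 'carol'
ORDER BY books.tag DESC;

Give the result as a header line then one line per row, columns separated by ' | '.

== RESULT ==
books.tag
C

Derivation:
After JOIN items (3 rows):
books.rank | books.score | books.tag | items.qty | items.price | items.owner | items.rank
2 | 6 | C | 3 | 10 | eve | 2
2 | 6 | C | 50 | 4 | dave | 2
2 | 6 | C | 3 | 9 | carol | 2
After WHERE (1 rows):
books.rank | books.score | books.tag | items.qty | items.price | items.owner | items.rank
2 | 6 | C | 3 | 9 | carol | 2
After SELECT (1 rows):
books.tag
C
After ORDER BY (1 rows):
books.tag
C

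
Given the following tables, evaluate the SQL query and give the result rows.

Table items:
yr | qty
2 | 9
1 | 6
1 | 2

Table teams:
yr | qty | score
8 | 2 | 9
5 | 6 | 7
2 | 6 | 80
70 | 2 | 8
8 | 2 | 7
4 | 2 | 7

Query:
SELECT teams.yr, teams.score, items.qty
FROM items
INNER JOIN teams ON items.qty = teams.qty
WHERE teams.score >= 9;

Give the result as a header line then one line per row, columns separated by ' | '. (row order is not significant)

== RESULT ==
teams.yr | teams.score | items.qty
2 | 80 | 6
8 | 9 | 2

Derivation:
After JOIN teams (6 rows):
items.yr | items.qty | teams.yr | teams.qty | teams.score
1 | 6 | 5 | 6 | 7
1 | 6 | 2 | 6 | 80
1 | 2 | 8 | 2 | 9
1 | 2 | 70 | 2 | 8
1 | 2 | 8 | 2 | 7
1 | 2 | 4 | 2 | 7
After WHERE (2 rows):
items.yr | items.qty | teams.yr | teams.qty | teams.score
1 | 6 | 2 | 6 | 80
1 | 2 | 8 | 2 | 9
After SELECT (2 rows):
teams.yr | teams.score | items.qty
2 | 80 | 6
8 | 9 | 2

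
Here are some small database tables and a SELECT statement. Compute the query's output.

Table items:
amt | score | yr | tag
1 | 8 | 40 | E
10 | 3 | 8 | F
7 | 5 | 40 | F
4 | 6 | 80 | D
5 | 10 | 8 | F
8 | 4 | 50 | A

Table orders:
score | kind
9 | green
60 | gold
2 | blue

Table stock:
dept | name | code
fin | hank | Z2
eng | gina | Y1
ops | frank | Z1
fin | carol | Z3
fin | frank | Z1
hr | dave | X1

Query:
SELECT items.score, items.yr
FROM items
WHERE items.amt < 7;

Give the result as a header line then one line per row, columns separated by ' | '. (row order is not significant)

After WHERE (3 rows):
items.amt | items.score | items.yr | items.tag
1 | 8 | 40 | E
4 | 6 | 80 | D
5 | 10 | 8 | F
After SELECT (3 rows):
items.score | items.yr
8 | 40
6 | 80
10 | 8

== RESULT ==
items.score | items.yr
8 | 40
6 | 80
10 | 8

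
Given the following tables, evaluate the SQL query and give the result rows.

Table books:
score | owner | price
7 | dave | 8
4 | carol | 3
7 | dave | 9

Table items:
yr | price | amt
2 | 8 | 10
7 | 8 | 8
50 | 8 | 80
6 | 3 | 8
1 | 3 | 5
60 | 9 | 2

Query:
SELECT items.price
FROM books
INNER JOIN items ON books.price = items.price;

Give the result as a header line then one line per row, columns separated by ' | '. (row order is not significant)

After JOIN items (6 rows):
books.score | books.owner | books.price | items.yr | items.price | items.amt
7 | dave | 8 | 2 | 8 | 10
7 | dave | 8 | 7 | 8 | 8
7 | dave | 8 | 50 | 8 | 80
4 | carol | 3 | 6 | 3 | 8
4 | carol | 3 | 1 | 3 | 5
7 | dave | 9 | 60 | 9 | 2
After SELECT (6 rows):
items.price
8
8
8
3
3
9

== RESULT ==
items.price
8
8
8
3
3
9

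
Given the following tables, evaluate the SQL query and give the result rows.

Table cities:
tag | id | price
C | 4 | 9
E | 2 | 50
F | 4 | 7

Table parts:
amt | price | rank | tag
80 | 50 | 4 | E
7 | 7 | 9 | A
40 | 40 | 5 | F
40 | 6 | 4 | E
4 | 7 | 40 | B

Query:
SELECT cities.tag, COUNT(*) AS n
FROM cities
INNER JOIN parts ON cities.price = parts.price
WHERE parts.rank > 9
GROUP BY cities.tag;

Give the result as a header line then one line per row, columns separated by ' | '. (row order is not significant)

== RESULT ==
cities.tag | n
F | 1

Derivation:
After JOIN parts (3 rows):
cities.tag | cities.id | cities.price | parts.amt | parts.price | parts.rank | parts.tag
E | 2 | 50 | 80 | 50 | 4 | E
F | 4 | 7 | 7 | 7 | 9 | A
F | 4 | 7 | 4 | 7 | 40 | B
After WHERE (1 rows):
cities.tag | cities.id | cities.price | parts.amt | parts.price | parts.rank | parts.tag
F | 4 | 7 | 4 | 7 | 40 | B
After GROUP BY (1 rows):
cities.tag | n
F | 1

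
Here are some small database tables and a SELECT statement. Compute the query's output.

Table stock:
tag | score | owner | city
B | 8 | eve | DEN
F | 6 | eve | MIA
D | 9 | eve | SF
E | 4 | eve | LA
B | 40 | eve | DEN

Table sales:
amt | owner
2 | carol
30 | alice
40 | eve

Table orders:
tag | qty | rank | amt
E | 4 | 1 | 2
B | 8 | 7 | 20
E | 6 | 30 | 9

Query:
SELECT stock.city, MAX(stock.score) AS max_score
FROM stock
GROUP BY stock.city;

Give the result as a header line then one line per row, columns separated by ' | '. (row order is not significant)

After GROUP BY (4 rows):
stock.city | max_score
DEN | 40
MIA | 6
SF | 9
LA | 4

== RESULT ==
stock.city | max_score
DEN | 40
MIA | 6
SF | 9
LA | 4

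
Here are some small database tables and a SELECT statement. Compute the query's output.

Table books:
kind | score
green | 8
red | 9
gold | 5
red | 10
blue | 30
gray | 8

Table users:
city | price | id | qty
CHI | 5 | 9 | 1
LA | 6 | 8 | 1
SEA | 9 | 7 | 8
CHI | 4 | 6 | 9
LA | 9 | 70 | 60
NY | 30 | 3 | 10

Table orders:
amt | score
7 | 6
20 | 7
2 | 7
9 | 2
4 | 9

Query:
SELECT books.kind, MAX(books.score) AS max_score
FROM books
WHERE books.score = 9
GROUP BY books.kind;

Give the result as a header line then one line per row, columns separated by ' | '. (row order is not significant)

== RESULT ==
books.kind | max_score
red | 9

Derivation:
After WHERE (1 rows):
books.kind | books.score
red | 9
After GROUP BY (1 rows):
books.kind | max_score
red | 9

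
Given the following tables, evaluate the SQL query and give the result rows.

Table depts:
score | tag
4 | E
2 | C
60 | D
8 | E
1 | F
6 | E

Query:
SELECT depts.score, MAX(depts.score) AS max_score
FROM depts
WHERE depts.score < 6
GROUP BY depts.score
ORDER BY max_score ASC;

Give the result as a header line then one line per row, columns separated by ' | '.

== RESULT ==
depts.score | max_score
1 | 1
2 | 2
4 | 4

Derivation:
After WHERE (3 rows):
depts.score | depts.tag
4 | E
2 | C
1 | F
After GROUP BY (3 rows):
depts.score | max_score
4 | 4
2 | 2
1 | 1
After ORDER BY (3 rows):
depts.score | max_score
1 | 1
2 | 2
4 | 4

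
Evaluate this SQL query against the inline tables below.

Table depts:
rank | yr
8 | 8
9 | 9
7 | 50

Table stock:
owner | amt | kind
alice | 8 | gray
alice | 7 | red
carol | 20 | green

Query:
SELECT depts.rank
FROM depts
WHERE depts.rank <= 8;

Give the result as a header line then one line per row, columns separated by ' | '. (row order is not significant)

After WHERE (2 rows):
depts.rank | depts.yr
8 | 8
7 | 50
After SELECT (2 rows):
depts.rank
8
7

== RESULT ==
depts.rank
8
7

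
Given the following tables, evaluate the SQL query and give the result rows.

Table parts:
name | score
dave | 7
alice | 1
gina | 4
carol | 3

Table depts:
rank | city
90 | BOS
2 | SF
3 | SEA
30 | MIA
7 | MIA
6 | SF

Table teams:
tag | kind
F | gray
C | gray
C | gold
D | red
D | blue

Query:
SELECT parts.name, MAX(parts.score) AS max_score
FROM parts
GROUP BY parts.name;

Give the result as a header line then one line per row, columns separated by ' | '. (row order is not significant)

After GROUP BY (4 rows):
parts.name | max_score
dave | 7
alice | 1
gina | 4
carol | 3

== RESULT ==
parts.name | max_score
dave | 7
alice | 1
gina | 4
carol | 3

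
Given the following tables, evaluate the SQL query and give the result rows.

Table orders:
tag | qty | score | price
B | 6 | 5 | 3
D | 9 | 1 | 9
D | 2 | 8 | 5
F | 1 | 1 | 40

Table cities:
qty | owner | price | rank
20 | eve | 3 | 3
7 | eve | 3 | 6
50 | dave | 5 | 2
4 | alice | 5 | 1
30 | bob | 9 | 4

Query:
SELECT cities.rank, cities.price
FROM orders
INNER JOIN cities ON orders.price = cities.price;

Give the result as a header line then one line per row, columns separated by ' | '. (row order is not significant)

After JOIN cities (5 rows):
orders.tag | orders.qty | orders.score | orders.price | cities.qty | cities.owner | cities.price | cities.rank
B | 6 | 5 | 3 | 20 | eve | 3 | 3
B | 6 | 5 | 3 | 7 | eve | 3 | 6
D | 9 | 1 | 9 | 30 | bob | 9 | 4
D | 2 | 8 | 5 | 50 | dave | 5 | 2
D | 2 | 8 | 5 | 4 | alice | 5 | 1
After SELECT (5 rows):
cities.rank | cities.price
3 | 3
6 | 3
4 | 9
2 | 5
1 | 5

== RESULT ==
cities.rank | cities.price
3 | 3
6 | 3
4 | 9
2 | 5
1 | 5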